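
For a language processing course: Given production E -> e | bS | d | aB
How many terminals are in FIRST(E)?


Production: E -> e | bS | d | aB
Examining each alternative for leading terminals:
  E -> e : first terminal = 'e'
  E -> bS : first terminal = 'b'
  E -> d : first terminal = 'd'
  E -> aB : first terminal = 'a'
FIRST(E) = {a, b, d, e}
Count: 4

4


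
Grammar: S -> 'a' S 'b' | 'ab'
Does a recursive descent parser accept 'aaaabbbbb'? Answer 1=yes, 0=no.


Grammar accepts strings of the form a^n b^n (n >= 1)
Word: 'aaaabbbbb'
Counting: 4 a's and 5 b's
Check: 4 == 5? No
Mismatch: a-count != b-count
Rejected

0


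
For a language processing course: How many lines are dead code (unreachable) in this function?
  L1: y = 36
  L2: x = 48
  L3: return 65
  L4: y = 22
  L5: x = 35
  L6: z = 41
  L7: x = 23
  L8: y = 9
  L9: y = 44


Analyzing control flow:
  L1: reachable (before return)
  L2: reachable (before return)
  L3: reachable (return statement)
  L4: DEAD (after return at L3)
  L5: DEAD (after return at L3)
  L6: DEAD (after return at L3)
  L7: DEAD (after return at L3)
  L8: DEAD (after return at L3)
  L9: DEAD (after return at L3)
Return at L3, total lines = 9
Dead lines: L4 through L9
Count: 6

6


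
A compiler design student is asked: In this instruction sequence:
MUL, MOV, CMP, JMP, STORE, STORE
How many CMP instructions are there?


Scanning instruction sequence for CMP:
  Position 1: MUL
  Position 2: MOV
  Position 3: CMP <- MATCH
  Position 4: JMP
  Position 5: STORE
  Position 6: STORE
Matches at positions: [3]
Total CMP count: 1

1


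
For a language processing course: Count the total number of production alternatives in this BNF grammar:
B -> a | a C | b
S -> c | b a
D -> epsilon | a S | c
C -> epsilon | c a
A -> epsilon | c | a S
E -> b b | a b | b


Counting alternatives per rule:
  B: 3 alternative(s)
  S: 2 alternative(s)
  D: 3 alternative(s)
  C: 2 alternative(s)
  A: 3 alternative(s)
  E: 3 alternative(s)
Sum: 3 + 2 + 3 + 2 + 3 + 3 = 16

16


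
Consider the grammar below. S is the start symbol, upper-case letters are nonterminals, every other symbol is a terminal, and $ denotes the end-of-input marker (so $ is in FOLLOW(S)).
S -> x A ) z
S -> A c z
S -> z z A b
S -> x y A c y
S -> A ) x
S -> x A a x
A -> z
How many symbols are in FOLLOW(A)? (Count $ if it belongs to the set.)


S is the start symbol and does not occur in any rule body, so FOLLOW(S) = {$}.
Examining every occurrence of A in a rule body:
  S -> x A ) z : A is followed by terminal ')' -> add ')'
  S -> A c z : A is followed by terminal 'c' -> add 'c'
  S -> z z A b : A is followed by terminal 'b' -> add 'b'
  S -> x y A c y : A is followed by terminal 'c' -> add 'c' (already in the set)
  S -> A ) x : A is followed by terminal ')' -> add ')' (already in the set)
  S -> x A a x : A is followed by terminal 'a' -> add 'a'
  A -> z : A does not occur in the body -> contributes nothing
FOLLOW(A) = {), a, b, c}
Count: 4

4


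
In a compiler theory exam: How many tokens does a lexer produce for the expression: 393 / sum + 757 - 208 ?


Scanning '393 / sum + 757 - 208'
Token 1: '393' -> integer_literal
Token 2: '/' -> operator
Token 3: 'sum' -> identifier
Token 4: '+' -> operator
Token 5: '757' -> integer_literal
Token 6: '-' -> operator
Token 7: '208' -> integer_literal
Total tokens: 7

7


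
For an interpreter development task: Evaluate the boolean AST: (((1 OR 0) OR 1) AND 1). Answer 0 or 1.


Step 1: Evaluate inner node
  1 OR 0 = 1
Step 2: Evaluate next node
  1 OR 1 = 1
Step 3: Evaluate root node
  1 AND 1 = 1

1


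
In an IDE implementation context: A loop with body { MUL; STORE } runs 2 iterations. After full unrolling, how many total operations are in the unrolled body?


Loop body operations: MUL, STORE (2 ops per iteration)
Unrolling 2 iterations:
  Iteration 1: MUL, STORE (2 ops)
  Iteration 2: MUL, STORE (2 ops)
Total: 2 iterations * 2 ops/iter = 4 operations

4


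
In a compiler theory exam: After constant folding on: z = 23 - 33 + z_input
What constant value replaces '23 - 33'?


Identifying constant sub-expression:
  Original: z = 23 - 33 + z_input
  23 and 33 are both compile-time constants
  Evaluating: 23 - 33 = -10
  After folding: z = -10 + z_input

-10


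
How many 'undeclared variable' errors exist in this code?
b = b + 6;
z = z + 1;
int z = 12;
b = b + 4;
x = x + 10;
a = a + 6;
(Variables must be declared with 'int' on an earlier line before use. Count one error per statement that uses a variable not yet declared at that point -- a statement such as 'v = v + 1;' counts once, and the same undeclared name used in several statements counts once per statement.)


Scanning code line by line:
  Line 1: use 'b' -> ERROR (undeclared)
  Line 2: use 'z' -> ERROR (undeclared)
  Line 3: declare 'z' -> declared = ['z']
  Line 4: use 'b' -> ERROR (undeclared)
  Line 5: use 'x' -> ERROR (undeclared)
  Line 6: use 'a' -> ERROR (undeclared)
Total undeclared variable errors: 5

5


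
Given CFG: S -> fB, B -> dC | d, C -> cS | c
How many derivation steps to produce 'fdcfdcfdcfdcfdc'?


Grammar: S -> fB, B -> dC | d, C -> cS | c
Deriving 'fdcfdcfdcfdcfdc':
Step 1: S -> fB => fB
Step 2: B -> dC => fdC
Step 3: C -> cS => fdcS
Step 4: S -> fB => fdcfB
Step 5: B -> dC => fdcfdC
Step 6: C -> cS => fdcfdcS
Step 7: S -> fB => fdcfdcfB
Step 8: B -> dC => fdcfdcfdC
Step 9: C -> cS => fdcfdcfdcS
Step 10: S -> fB => fdcfdcfdcfB
Step 11: B -> dC => fdcfdcfdcfdC
Step 12: C -> cS => fdcfdcfdcfdcS
Step 13: S -> fB => fdcfdcfdcfdcfB
Step 14: B -> dC => fdcfdcfdcfdcfdC
Step 15: C -> c => fdcfdcfdcfdcfdc
Total derivation steps: 15

15


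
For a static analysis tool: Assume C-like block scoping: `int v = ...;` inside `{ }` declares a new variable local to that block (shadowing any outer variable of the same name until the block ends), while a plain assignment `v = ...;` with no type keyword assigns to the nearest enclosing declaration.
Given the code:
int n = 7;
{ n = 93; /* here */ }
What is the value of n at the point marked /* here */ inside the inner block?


Analyzing scoping rules:
Outer scope: declares n = 7
Inner block: 'n = 93;' has no type keyword, so it is an assignment to the outer n (no shadowing)
Inside the block, after the assignment -> 93
Result: 93

93


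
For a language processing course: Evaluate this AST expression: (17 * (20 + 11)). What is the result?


Expression: (17 * (20 + 11))
Evaluating step by step:
  20 + 11 = 31
  17 * 31 = 527
Result: 527

527


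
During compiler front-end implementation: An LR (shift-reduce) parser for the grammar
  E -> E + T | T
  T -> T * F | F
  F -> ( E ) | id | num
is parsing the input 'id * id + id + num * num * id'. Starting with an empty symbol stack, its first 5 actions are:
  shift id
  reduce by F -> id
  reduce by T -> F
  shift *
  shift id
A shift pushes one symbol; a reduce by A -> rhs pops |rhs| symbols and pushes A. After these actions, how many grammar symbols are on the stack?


Tracking the symbol stack through each action:
  Action 1: shift 'id' : push -> stack = [id] (size 1)
  Action 2: reduce by F -> id : pop 1, push F -> stack = [F] (size 1)
  Action 3: reduce by T -> F : pop 1, push T -> stack = [T] (size 1)
  Action 4: shift '*' : push -> stack = [T, *] (size 2)
  Action 5: shift 'id' : push -> stack = [T, *, id] (size 3)
Final stack size: 3

3


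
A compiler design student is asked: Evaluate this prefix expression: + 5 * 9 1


Parsing prefix expression: + 5 * 9 1
Step 1: Innermost operation '* 9 1'
  9 * 1 = 9
Step 2: Outer operation '+ 5 [9]'
  5 + 9 = 14

14


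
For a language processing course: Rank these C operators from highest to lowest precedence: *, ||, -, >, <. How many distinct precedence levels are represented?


Looking up precedence for each operator:
  * -> precedence 6
  || -> precedence 1
  - -> precedence 5
  > -> precedence 4
  < -> precedence 4
Sorted highest to lowest: *, -, >, <, ||
Distinct precedence values: [6, 5, 4, 1]
Number of distinct levels: 4

4


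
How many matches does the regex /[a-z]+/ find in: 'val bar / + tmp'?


Pattern: /[a-z]+/ (identifiers)
Input: 'val bar / + tmp'
Scanning for matches:
  Match 1: 'val'
  Match 2: 'bar'
  Match 3: 'tmp'
Total matches: 3

3


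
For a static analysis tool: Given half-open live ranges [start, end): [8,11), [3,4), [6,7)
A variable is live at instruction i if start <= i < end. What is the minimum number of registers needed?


Live ranges:
  Var0: [8, 11)
  Var1: [3, 4)
  Var2: [6, 7)
Sweep-line events (position, delta, active):
  pos=3 start -> active=1
  pos=4 end -> active=0
  pos=6 start -> active=1
  pos=7 end -> active=0
  pos=8 start -> active=1
  pos=11 end -> active=0
Maximum simultaneous active: 1
Minimum registers needed: 1

1


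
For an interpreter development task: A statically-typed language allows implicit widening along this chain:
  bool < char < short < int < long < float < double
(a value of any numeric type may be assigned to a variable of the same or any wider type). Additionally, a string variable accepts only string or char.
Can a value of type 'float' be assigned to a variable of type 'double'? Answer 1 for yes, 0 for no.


Target variable type: double
Source value type: float
Numeric ranks: float=5, double=6
Widening allowed iff rank(source) <= rank(target): 5 <= 6? Yes
Result: 1

1


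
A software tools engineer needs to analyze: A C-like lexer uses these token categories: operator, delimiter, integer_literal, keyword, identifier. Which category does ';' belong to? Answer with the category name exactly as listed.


Token: ';'
Checking categories:
  identifier: no
  integer_literal: no
  operator: no
  keyword: no
  delimiter: YES
Category: delimiter

delimiter


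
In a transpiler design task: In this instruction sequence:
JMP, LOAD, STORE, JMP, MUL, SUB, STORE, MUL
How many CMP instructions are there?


Scanning instruction sequence for CMP:
  Position 1: JMP
  Position 2: LOAD
  Position 3: STORE
  Position 4: JMP
  Position 5: MUL
  Position 6: SUB
  Position 7: STORE
  Position 8: MUL
Matches at positions: []
Total CMP count: 0

0


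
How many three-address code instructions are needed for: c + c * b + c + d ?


Expression: c + c * b + c + d
Generating three-address code (respecting * over +/- precedence):
  Instruction 1: t1 = c * b
  Instruction 2: t2 = c + t1
  Instruction 3: t3 = t2 + c
  Instruction 4: t4 = t3 + d
Total instructions: 4

4


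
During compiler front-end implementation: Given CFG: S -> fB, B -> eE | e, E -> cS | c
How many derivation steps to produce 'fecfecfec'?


Grammar: S -> fB, B -> eE | e, E -> cS | c
Deriving 'fecfecfec':
Step 1: S -> fB => fB
Step 2: B -> eE => feE
Step 3: E -> cS => fecS
Step 4: S -> fB => fecfB
Step 5: B -> eE => fecfeE
Step 6: E -> cS => fecfecS
Step 7: S -> fB => fecfecfB
Step 8: B -> eE => fecfecfeE
Step 9: E -> c => fecfecfec
Total derivation steps: 9

9


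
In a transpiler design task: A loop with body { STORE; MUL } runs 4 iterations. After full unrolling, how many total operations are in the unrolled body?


Loop body operations: STORE, MUL (2 ops per iteration)
Unrolling 4 iterations:
  Iteration 1: STORE, MUL (2 ops)
  Iteration 2: STORE, MUL (2 ops)
  Iteration 3: STORE, MUL (2 ops)
  Iteration 4: STORE, MUL (2 ops)
Total: 4 iterations * 2 ops/iter = 8 operations

8


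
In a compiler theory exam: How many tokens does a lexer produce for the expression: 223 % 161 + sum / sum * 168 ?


Scanning '223 % 161 + sum / sum * 168'
Token 1: '223' -> integer_literal
Token 2: '%' -> operator
Token 3: '161' -> integer_literal
Token 4: '+' -> operator
Token 5: 'sum' -> identifier
Token 6: '/' -> operator
Token 7: 'sum' -> identifier
Token 8: '*' -> operator
Token 9: '168' -> integer_literal
Total tokens: 9

9


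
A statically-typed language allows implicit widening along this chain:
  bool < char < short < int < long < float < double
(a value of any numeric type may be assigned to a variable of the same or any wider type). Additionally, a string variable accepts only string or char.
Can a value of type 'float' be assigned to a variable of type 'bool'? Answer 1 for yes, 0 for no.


Target variable type: bool
Source value type: float
Numeric ranks: float=5, bool=0
Widening allowed iff rank(source) <= rank(target): 5 <= 0? No
Result: 0

0


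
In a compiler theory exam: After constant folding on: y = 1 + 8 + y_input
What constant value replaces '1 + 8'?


Identifying constant sub-expression:
  Original: y = 1 + 8 + y_input
  1 and 8 are both compile-time constants
  Evaluating: 1 + 8 = 9
  After folding: y = 9 + y_input

9


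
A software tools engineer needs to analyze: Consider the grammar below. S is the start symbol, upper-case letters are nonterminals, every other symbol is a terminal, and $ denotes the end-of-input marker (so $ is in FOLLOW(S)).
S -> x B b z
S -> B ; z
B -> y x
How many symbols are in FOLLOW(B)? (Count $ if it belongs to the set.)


S is the start symbol and does not occur in any rule body, so FOLLOW(S) = {$}.
Examining every occurrence of B in a rule body:
  S -> x B b z : B is followed by terminal 'b' -> add 'b'
  S -> B ; z : B is followed by terminal ';' -> add ';'
  B -> y x : B does not occur in the body -> contributes nothing
FOLLOW(B) = {;, b}
Count: 2

2


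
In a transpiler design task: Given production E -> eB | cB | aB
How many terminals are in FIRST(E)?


Production: E -> eB | cB | aB
Examining each alternative for leading terminals:
  E -> eB : first terminal = 'e'
  E -> cB : first terminal = 'c'
  E -> aB : first terminal = 'a'
FIRST(E) = {a, c, e}
Count: 3

3


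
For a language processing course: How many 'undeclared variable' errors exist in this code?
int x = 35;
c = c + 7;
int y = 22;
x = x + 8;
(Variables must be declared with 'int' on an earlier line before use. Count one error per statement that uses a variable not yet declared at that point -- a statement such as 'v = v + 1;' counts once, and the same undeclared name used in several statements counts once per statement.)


Scanning code line by line:
  Line 1: declare 'x' -> declared = ['x']
  Line 2: use 'c' -> ERROR (undeclared)
  Line 3: declare 'y' -> declared = ['x', 'y']
  Line 4: use 'x' -> OK (declared)
Total undeclared variable errors: 1

1


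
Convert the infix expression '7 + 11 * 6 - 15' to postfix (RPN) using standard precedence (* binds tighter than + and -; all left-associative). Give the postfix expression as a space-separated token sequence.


Applying the shunting-yard algorithm:
  Operand 7 -> output
  Push '+' onto operator stack -> op-stack: [+]
  Operand 11 -> output
  Push '*' onto operator stack -> op-stack: [+, *]
  Operand 6 -> output
  See '-' (prec 1); top '*' (prec 2) >= it -> pop '*' to output
  See '-' (prec 1); top '+' (prec 1) >= it -> pop '+' to output
  Push '-' onto operator stack -> op-stack: [-]
  Operand 15 -> output
  End of input: pop '-' to output
Postfix result: 7 11 6 * + 15 -

7 11 6 * + 15 -


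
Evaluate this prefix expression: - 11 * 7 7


Parsing prefix expression: - 11 * 7 7
Step 1: Innermost operation '* 7 7'
  7 * 7 = 49
Step 2: Outer operation '- 11 [49]'
  11 - 49 = -38

-38


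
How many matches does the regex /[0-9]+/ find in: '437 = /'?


Pattern: /[0-9]+/ (int literals)
Input: '437 = /'
Scanning for matches:
  Match 1: '437'
Total matches: 1

1


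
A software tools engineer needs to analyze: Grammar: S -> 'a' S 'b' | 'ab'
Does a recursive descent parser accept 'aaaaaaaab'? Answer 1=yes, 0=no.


Grammar accepts strings of the form a^n b^n (n >= 1)
Word: 'aaaaaaaab'
Counting: 8 a's and 1 b's
Check: 8 == 1? No
Mismatch: a-count != b-count
Rejected

0


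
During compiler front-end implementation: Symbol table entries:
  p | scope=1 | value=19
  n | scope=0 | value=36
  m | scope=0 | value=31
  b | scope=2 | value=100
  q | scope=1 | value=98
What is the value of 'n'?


Searching symbol table for 'n':
  p | scope=1 | value=19
  n | scope=0 | value=36 <- MATCH
  m | scope=0 | value=31
  b | scope=2 | value=100
  q | scope=1 | value=98
Found 'n' at scope 0 with value 36

36


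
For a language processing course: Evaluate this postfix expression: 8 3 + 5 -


Processing tokens left to right:
Push 8, Push 3
Pop 8 and 3, compute 8 + 3 = 11, push 11
Push 5
Pop 11 and 5, compute 11 - 5 = 6, push 6
Stack result: 6

6


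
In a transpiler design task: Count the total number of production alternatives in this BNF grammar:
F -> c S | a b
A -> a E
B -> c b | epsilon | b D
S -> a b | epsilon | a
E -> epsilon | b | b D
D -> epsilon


Counting alternatives per rule:
  F: 2 alternative(s)
  A: 1 alternative(s)
  B: 3 alternative(s)
  S: 3 alternative(s)
  E: 3 alternative(s)
  D: 1 alternative(s)
Sum: 2 + 1 + 3 + 3 + 3 + 1 = 13

13


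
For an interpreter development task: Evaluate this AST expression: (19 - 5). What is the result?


Expression: (19 - 5)
Evaluating step by step:
  19 - 5 = 14
Result: 14

14


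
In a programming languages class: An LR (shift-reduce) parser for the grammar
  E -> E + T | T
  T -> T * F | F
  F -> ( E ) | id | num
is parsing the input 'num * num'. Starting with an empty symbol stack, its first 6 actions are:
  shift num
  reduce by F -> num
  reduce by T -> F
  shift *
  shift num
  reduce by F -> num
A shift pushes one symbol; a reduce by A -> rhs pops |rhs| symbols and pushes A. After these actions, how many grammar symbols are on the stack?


Tracking the symbol stack through each action:
  Action 1: shift 'num' : push -> stack = [num] (size 1)
  Action 2: reduce by F -> num : pop 1, push F -> stack = [F] (size 1)
  Action 3: reduce by T -> F : pop 1, push T -> stack = [T] (size 1)
  Action 4: shift '*' : push -> stack = [T, *] (size 2)
  Action 5: shift 'num' : push -> stack = [T, *, num] (size 3)
  Action 6: reduce by F -> num : pop 1, push F -> stack = [T, *, F] (size 3)
Final stack size: 3

3


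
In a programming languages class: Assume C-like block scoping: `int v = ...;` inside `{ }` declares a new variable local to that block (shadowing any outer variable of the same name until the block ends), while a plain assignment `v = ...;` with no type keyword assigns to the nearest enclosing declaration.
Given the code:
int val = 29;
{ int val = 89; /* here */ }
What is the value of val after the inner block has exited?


Analyzing scoping rules:
Outer scope: declares val = 29
Inner block: 'int val = 89;' declares a NEW val that shadows the outer one
When the block exits the inner val goes out of scope; the outer val was never modified -> 29
Result: 29

29


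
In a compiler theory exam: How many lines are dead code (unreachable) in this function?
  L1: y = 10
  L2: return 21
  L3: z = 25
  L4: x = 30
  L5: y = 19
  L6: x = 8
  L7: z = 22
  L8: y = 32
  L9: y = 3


Analyzing control flow:
  L1: reachable (before return)
  L2: reachable (return statement)
  L3: DEAD (after return at L2)
  L4: DEAD (after return at L2)
  L5: DEAD (after return at L2)
  L6: DEAD (after return at L2)
  L7: DEAD (after return at L2)
  L8: DEAD (after return at L2)
  L9: DEAD (after return at L2)
Return at L2, total lines = 9
Dead lines: L3 through L9
Count: 7

7


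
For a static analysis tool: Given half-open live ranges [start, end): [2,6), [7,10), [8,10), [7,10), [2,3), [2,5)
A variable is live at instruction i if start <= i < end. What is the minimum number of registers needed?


Live ranges:
  Var0: [2, 6)
  Var1: [7, 10)
  Var2: [8, 10)
  Var3: [7, 10)
  Var4: [2, 3)
  Var5: [2, 5)
Sweep-line events (position, delta, active):
  pos=2 start -> active=1
  pos=2 start -> active=2
  pos=2 start -> active=3
  pos=3 end -> active=2
  pos=5 end -> active=1
  pos=6 end -> active=0
  pos=7 start -> active=1
  pos=7 start -> active=2
  pos=8 start -> active=3
  pos=10 end -> active=2
  pos=10 end -> active=1
  pos=10 end -> active=0
Maximum simultaneous active: 3
Minimum registers needed: 3

3


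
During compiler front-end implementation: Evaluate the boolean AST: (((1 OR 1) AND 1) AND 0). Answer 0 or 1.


Step 1: Evaluate inner node
  1 OR 1 = 1
Step 2: Evaluate next node
  1 AND 1 = 1
Step 3: Evaluate root node
  1 AND 0 = 0

0


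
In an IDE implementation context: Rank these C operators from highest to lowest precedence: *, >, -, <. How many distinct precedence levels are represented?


Looking up precedence for each operator:
  * -> precedence 6
  > -> precedence 4
  - -> precedence 5
  < -> precedence 4
Sorted highest to lowest: *, -, >, <
Distinct precedence values: [6, 5, 4]
Number of distinct levels: 3

3


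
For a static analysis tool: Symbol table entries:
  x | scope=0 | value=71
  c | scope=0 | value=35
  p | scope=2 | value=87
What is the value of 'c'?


Searching symbol table for 'c':
  x | scope=0 | value=71
  c | scope=0 | value=35 <- MATCH
  p | scope=2 | value=87
Found 'c' at scope 0 with value 35

35


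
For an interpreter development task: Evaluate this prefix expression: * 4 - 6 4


Parsing prefix expression: * 4 - 6 4
Step 1: Innermost operation '- 6 4'
  6 - 4 = 2
Step 2: Outer operation '* 4 [2]'
  4 * 2 = 8

8


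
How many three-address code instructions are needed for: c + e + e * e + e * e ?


Expression: c + e + e * e + e * e
Generating three-address code (respecting * over +/- precedence):
  Instruction 1: t1 = e * e
  Instruction 2: t2 = e * e
  Instruction 3: t3 = c + e
  Instruction 4: t4 = t3 + t1
  Instruction 5: t5 = t4 + t2
Total instructions: 5

5


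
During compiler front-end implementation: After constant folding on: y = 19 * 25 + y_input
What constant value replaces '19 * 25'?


Identifying constant sub-expression:
  Original: y = 19 * 25 + y_input
  19 and 25 are both compile-time constants
  Evaluating: 19 * 25 = 475
  After folding: y = 475 + y_input

475


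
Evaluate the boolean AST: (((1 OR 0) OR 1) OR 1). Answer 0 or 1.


Step 1: Evaluate inner node
  1 OR 0 = 1
Step 2: Evaluate next node
  1 OR 1 = 1
Step 3: Evaluate root node
  1 OR 1 = 1

1


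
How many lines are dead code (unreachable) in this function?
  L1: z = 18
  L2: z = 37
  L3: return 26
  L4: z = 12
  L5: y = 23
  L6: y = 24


Analyzing control flow:
  L1: reachable (before return)
  L2: reachable (before return)
  L3: reachable (return statement)
  L4: DEAD (after return at L3)
  L5: DEAD (after return at L3)
  L6: DEAD (after return at L3)
Return at L3, total lines = 6
Dead lines: L4 through L6
Count: 3

3


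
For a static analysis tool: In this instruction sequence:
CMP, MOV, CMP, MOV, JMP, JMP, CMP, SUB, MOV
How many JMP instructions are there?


Scanning instruction sequence for JMP:
  Position 1: CMP
  Position 2: MOV
  Position 3: CMP
  Position 4: MOV
  Position 5: JMP <- MATCH
  Position 6: JMP <- MATCH
  Position 7: CMP
  Position 8: SUB
  Position 9: MOV
Matches at positions: [5, 6]
Total JMP count: 2

2


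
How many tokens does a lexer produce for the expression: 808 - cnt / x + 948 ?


Scanning '808 - cnt / x + 948'
Token 1: '808' -> integer_literal
Token 2: '-' -> operator
Token 3: 'cnt' -> identifier
Token 4: '/' -> operator
Token 5: 'x' -> identifier
Token 6: '+' -> operator
Token 7: '948' -> integer_literal
Total tokens: 7

7


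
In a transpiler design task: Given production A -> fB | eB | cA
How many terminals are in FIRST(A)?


Production: A -> fB | eB | cA
Examining each alternative for leading terminals:
  A -> fB : first terminal = 'f'
  A -> eB : first terminal = 'e'
  A -> cA : first terminal = 'c'
FIRST(A) = {c, e, f}
Count: 3

3


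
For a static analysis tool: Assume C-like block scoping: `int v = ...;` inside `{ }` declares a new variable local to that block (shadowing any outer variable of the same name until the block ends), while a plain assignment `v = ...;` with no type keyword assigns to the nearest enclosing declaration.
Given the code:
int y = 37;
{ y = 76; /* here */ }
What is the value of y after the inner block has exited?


Analyzing scoping rules:
Outer scope: declares y = 37
Inner block: 'y = 76;' has no type keyword, so it is an assignment to the outer y (no shadowing)
The assignment changed the outer variable itself, so the new value persists after the block -> 76
Result: 76

76


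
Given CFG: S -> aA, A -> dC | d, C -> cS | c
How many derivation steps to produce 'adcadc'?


Grammar: S -> aA, A -> dC | d, C -> cS | c
Deriving 'adcadc':
Step 1: S -> aA => aA
Step 2: A -> dC => adC
Step 3: C -> cS => adcS
Step 4: S -> aA => adcaA
Step 5: A -> dC => adcadC
Step 6: C -> c => adcadc
Total derivation steps: 6

6


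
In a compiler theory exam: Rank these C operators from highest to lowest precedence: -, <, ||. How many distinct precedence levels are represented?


Looking up precedence for each operator:
  - -> precedence 5
  < -> precedence 4
  || -> precedence 1
Sorted highest to lowest: -, <, ||
Distinct precedence values: [5, 4, 1]
Number of distinct levels: 3

3


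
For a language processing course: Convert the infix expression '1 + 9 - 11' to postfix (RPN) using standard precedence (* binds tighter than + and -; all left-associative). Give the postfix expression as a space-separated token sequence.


Applying the shunting-yard algorithm:
  Operand 1 -> output
  Push '+' onto operator stack -> op-stack: [+]
  Operand 9 -> output
  See '-' (prec 1); top '+' (prec 1) >= it -> pop '+' to output
  Push '-' onto operator stack -> op-stack: [-]
  Operand 11 -> output
  End of input: pop '-' to output
Postfix result: 1 9 + 11 -

1 9 + 11 -


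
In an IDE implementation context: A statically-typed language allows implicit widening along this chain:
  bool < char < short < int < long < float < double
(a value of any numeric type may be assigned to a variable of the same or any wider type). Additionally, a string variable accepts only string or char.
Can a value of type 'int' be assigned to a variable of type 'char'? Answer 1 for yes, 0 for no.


Target variable type: char
Source value type: int
Numeric ranks: int=3, char=1
Widening allowed iff rank(source) <= rank(target): 3 <= 1? No
Result: 0

0


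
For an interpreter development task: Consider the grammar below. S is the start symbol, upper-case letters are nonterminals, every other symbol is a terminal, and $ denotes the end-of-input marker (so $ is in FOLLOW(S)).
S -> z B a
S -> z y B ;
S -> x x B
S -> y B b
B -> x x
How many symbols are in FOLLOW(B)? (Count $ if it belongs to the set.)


S is the start symbol and does not occur in any rule body, so FOLLOW(S) = {$}.
Examining every occurrence of B in a rule body:
  S -> z B a : B is followed by terminal 'a' -> add 'a'
  S -> z y B ; : B is followed by terminal ';' -> add ';'
  S -> x x B : B is at the right end -> add FOLLOW(S) = {$}
  S -> y B b : B is followed by terminal 'b' -> add 'b'
  B -> x x : B does not occur in the body -> contributes nothing
FOLLOW(B) = {;, a, b, $}
Count: 4

4


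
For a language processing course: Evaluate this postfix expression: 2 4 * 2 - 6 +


Processing tokens left to right:
Push 2, Push 4
Pop 2 and 4, compute 2 * 4 = 8, push 8
Push 2
Pop 8 and 2, compute 8 - 2 = 6, push 6
Push 6
Pop 6 and 6, compute 6 + 6 = 12, push 12
Stack result: 12

12


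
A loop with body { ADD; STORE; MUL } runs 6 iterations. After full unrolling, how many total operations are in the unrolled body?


Loop body operations: ADD, STORE, MUL (3 ops per iteration)
Unrolling 6 iterations:
  Iteration 1: ADD, STORE, MUL (3 ops)
  Iteration 2: ADD, STORE, MUL (3 ops)
  Iteration 3: ADD, STORE, MUL (3 ops)
  Iteration 4: ADD, STORE, MUL (3 ops)
  Iteration 5: ADD, STORE, MUL (3 ops)
  Iteration 6: ADD, STORE, MUL (3 ops)
Total: 6 iterations * 3 ops/iter = 18 operations

18


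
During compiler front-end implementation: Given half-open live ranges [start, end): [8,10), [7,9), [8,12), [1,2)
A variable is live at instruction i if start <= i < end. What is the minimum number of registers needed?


Live ranges:
  Var0: [8, 10)
  Var1: [7, 9)
  Var2: [8, 12)
  Var3: [1, 2)
Sweep-line events (position, delta, active):
  pos=1 start -> active=1
  pos=2 end -> active=0
  pos=7 start -> active=1
  pos=8 start -> active=2
  pos=8 start -> active=3
  pos=9 end -> active=2
  pos=10 end -> active=1
  pos=12 end -> active=0
Maximum simultaneous active: 3
Minimum registers needed: 3

3


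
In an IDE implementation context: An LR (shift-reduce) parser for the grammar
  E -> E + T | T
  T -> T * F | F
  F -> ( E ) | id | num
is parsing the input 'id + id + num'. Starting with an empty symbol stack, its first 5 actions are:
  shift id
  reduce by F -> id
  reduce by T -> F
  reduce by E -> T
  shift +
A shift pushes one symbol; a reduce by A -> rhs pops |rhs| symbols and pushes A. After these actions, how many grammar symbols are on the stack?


Tracking the symbol stack through each action:
  Action 1: shift 'id' : push -> stack = [id] (size 1)
  Action 2: reduce by F -> id : pop 1, push F -> stack = [F] (size 1)
  Action 3: reduce by T -> F : pop 1, push T -> stack = [T] (size 1)
  Action 4: reduce by E -> T : pop 1, push E -> stack = [E] (size 1)
  Action 5: shift '+' : push -> stack = [E, +] (size 2)
Final stack size: 2

2


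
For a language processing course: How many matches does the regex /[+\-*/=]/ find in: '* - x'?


Pattern: /[+\-*/=]/ (operators)
Input: '* - x'
Scanning for matches:
  Match 1: '*'
  Match 2: '-'
Total matches: 2

2


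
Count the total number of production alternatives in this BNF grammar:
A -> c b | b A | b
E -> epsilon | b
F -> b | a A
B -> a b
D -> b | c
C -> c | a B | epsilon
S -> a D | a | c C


Counting alternatives per rule:
  A: 3 alternative(s)
  E: 2 alternative(s)
  F: 2 alternative(s)
  B: 1 alternative(s)
  D: 2 alternative(s)
  C: 3 alternative(s)
  S: 3 alternative(s)
Sum: 3 + 2 + 2 + 1 + 2 + 3 + 3 = 16

16


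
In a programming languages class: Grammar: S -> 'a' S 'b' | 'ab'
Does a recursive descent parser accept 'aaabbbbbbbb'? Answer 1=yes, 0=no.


Grammar accepts strings of the form a^n b^n (n >= 1)
Word: 'aaabbbbbbbb'
Counting: 3 a's and 8 b's
Check: 3 == 8? No
Mismatch: a-count != b-count
Rejected

0


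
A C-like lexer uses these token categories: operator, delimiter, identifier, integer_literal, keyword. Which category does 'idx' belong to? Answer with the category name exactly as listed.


Token: 'idx'
Checking categories:
  identifier: YES
  integer_literal: no
  operator: no
  keyword: no
  delimiter: no
Category: identifier

identifier


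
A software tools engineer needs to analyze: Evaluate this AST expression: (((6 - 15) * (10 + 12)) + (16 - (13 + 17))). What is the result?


Expression: (((6 - 15) * (10 + 12)) + (16 - (13 + 17)))
Evaluating step by step:
  6 - 15 = -9
  10 + 12 = 22
  -9 * 22 = -198
  13 + 17 = 30
  16 - 30 = -14
  -198 + -14 = -212
Result: -212

-212


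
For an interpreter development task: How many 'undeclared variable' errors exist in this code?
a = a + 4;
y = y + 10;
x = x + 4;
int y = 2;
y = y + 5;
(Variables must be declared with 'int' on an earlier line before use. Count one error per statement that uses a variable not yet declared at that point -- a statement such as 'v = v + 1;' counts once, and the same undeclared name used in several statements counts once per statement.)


Scanning code line by line:
  Line 1: use 'a' -> ERROR (undeclared)
  Line 2: use 'y' -> ERROR (undeclared)
  Line 3: use 'x' -> ERROR (undeclared)
  Line 4: declare 'y' -> declared = ['y']
  Line 5: use 'y' -> OK (declared)
Total undeclared variable errors: 3

3


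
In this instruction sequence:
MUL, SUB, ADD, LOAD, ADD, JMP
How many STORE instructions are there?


Scanning instruction sequence for STORE:
  Position 1: MUL
  Position 2: SUB
  Position 3: ADD
  Position 4: LOAD
  Position 5: ADD
  Position 6: JMP
Matches at positions: []
Total STORE count: 0

0


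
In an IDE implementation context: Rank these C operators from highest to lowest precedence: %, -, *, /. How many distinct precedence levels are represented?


Looking up precedence for each operator:
  % -> precedence 6
  - -> precedence 5
  * -> precedence 6
  / -> precedence 6
Sorted highest to lowest: %, *, /, -
Distinct precedence values: [6, 5]
Number of distinct levels: 2

2


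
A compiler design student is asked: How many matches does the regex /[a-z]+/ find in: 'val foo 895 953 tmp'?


Pattern: /[a-z]+/ (identifiers)
Input: 'val foo 895 953 tmp'
Scanning for matches:
  Match 1: 'val'
  Match 2: 'foo'
  Match 3: 'tmp'
Total matches: 3

3


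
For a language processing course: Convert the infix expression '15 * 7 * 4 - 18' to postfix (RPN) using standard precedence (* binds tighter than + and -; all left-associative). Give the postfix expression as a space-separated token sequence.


Applying the shunting-yard algorithm:
  Operand 15 -> output
  Push '*' onto operator stack -> op-stack: [*]
  Operand 7 -> output
  See '*' (prec 2); top '*' (prec 2) >= it -> pop '*' to output
  Push '*' onto operator stack -> op-stack: [*]
  Operand 4 -> output
  See '-' (prec 1); top '*' (prec 2) >= it -> pop '*' to output
  Push '-' onto operator stack -> op-stack: [-]
  Operand 18 -> output
  End of input: pop '-' to output
Postfix result: 15 7 * 4 * 18 -

15 7 * 4 * 18 -


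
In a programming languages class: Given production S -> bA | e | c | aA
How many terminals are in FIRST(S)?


Production: S -> bA | e | c | aA
Examining each alternative for leading terminals:
  S -> bA : first terminal = 'b'
  S -> e : first terminal = 'e'
  S -> c : first terminal = 'c'
  S -> aA : first terminal = 'a'
FIRST(S) = {a, b, c, e}
Count: 4

4


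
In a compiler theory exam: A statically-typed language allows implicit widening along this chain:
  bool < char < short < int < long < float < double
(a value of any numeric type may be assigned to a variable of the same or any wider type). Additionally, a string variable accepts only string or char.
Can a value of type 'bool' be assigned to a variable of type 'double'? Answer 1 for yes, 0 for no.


Target variable type: double
Source value type: bool
Numeric ranks: bool=0, double=6
Widening allowed iff rank(source) <= rank(target): 0 <= 6? Yes
Result: 1

1


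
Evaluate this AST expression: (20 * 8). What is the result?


Expression: (20 * 8)
Evaluating step by step:
  20 * 8 = 160
Result: 160

160


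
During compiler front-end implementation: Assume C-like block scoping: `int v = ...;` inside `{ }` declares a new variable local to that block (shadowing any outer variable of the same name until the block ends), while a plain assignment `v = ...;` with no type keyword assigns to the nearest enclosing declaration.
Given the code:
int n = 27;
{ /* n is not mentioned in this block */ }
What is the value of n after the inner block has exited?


Analyzing scoping rules:
Outer scope: declares n = 27
Inner block: n is neither redeclared nor assigned -> unchanged
After the block -> 27
Result: 27

27


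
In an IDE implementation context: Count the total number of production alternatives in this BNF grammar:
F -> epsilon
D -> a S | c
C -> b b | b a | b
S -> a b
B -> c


Counting alternatives per rule:
  F: 1 alternative(s)
  D: 2 alternative(s)
  C: 3 alternative(s)
  S: 1 alternative(s)
  B: 1 alternative(s)
Sum: 1 + 2 + 3 + 1 + 1 = 8

8


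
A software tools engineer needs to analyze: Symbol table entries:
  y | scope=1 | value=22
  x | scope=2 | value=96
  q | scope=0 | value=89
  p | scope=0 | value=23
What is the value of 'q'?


Searching symbol table for 'q':
  y | scope=1 | value=22
  x | scope=2 | value=96
  q | scope=0 | value=89 <- MATCH
  p | scope=0 | value=23
Found 'q' at scope 0 with value 89

89


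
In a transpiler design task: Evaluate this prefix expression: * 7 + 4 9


Parsing prefix expression: * 7 + 4 9
Step 1: Innermost operation '+ 4 9'
  4 + 9 = 13
Step 2: Outer operation '* 7 [13]'
  7 * 13 = 91

91


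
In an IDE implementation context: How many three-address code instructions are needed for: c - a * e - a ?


Expression: c - a * e - a
Generating three-address code (respecting * over +/- precedence):
  Instruction 1: t1 = a * e
  Instruction 2: t2 = c - t1
  Instruction 3: t3 = t2 - a
Total instructions: 3

3


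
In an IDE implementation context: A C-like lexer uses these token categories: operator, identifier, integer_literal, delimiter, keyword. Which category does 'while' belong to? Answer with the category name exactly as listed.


Token: 'while'
Checking categories:
  identifier: no
  integer_literal: no
  operator: no
  keyword: YES
  delimiter: no
Category: keyword

keyword


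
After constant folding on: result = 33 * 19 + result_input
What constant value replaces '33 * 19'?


Identifying constant sub-expression:
  Original: result = 33 * 19 + result_input
  33 and 19 are both compile-time constants
  Evaluating: 33 * 19 = 627
  After folding: result = 627 + result_input

627


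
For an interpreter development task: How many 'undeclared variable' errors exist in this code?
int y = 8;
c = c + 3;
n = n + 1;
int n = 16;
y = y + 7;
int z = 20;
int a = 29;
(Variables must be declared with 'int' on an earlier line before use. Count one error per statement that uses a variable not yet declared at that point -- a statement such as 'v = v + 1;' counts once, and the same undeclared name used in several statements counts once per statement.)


Scanning code line by line:
  Line 1: declare 'y' -> declared = ['y']
  Line 2: use 'c' -> ERROR (undeclared)
  Line 3: use 'n' -> ERROR (undeclared)
  Line 4: declare 'n' -> declared = ['n', 'y']
  Line 5: use 'y' -> OK (declared)
  Line 6: declare 'z' -> declared = ['n', 'y', 'z']
  Line 7: declare 'a' -> declared = ['a', 'n', 'y', 'z']
Total undeclared variable errors: 2

2


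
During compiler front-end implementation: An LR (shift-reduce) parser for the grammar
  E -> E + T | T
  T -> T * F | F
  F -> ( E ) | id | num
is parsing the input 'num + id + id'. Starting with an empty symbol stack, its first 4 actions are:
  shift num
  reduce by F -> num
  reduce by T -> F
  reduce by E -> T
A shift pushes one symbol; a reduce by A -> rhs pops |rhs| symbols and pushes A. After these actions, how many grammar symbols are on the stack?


Tracking the symbol stack through each action:
  Action 1: shift 'num' : push -> stack = [num] (size 1)
  Action 2: reduce by F -> num : pop 1, push F -> stack = [F] (size 1)
  Action 3: reduce by T -> F : pop 1, push T -> stack = [T] (size 1)
  Action 4: reduce by E -> T : pop 1, push E -> stack = [E] (size 1)
Final stack size: 1

1


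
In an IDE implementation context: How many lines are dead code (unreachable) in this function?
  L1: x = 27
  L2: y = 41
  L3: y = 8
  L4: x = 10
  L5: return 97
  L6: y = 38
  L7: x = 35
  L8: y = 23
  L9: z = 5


Analyzing control flow:
  L1: reachable (before return)
  L2: reachable (before return)
  L3: reachable (before return)
  L4: reachable (before return)
  L5: reachable (return statement)
  L6: DEAD (after return at L5)
  L7: DEAD (after return at L5)
  L8: DEAD (after return at L5)
  L9: DEAD (after return at L5)
Return at L5, total lines = 9
Dead lines: L6 through L9
Count: 4

4


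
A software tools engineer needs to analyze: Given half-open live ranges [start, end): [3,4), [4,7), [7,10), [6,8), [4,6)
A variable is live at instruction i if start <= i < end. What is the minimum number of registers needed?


Live ranges:
  Var0: [3, 4)
  Var1: [4, 7)
  Var2: [7, 10)
  Var3: [6, 8)
  Var4: [4, 6)
Sweep-line events (position, delta, active):
  pos=3 start -> active=1
  pos=4 end -> active=0
  pos=4 start -> active=1
  pos=4 start -> active=2
  pos=6 end -> active=1
  pos=6 start -> active=2
  pos=7 end -> active=1
  pos=7 start -> active=2
  pos=8 end -> active=1
  pos=10 end -> active=0
Maximum simultaneous active: 2
Minimum registers needed: 2

2


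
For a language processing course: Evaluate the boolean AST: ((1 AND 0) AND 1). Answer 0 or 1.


Step 1: Evaluate inner node
  1 AND 0 = 0
Step 2: Evaluate root node
  0 AND 1 = 0

0


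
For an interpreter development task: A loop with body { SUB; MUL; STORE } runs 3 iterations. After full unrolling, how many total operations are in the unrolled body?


Loop body operations: SUB, MUL, STORE (3 ops per iteration)
Unrolling 3 iterations:
  Iteration 1: SUB, MUL, STORE (3 ops)
  Iteration 2: SUB, MUL, STORE (3 ops)
  Iteration 3: SUB, MUL, STORE (3 ops)
Total: 3 iterations * 3 ops/iter = 9 operations

9
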